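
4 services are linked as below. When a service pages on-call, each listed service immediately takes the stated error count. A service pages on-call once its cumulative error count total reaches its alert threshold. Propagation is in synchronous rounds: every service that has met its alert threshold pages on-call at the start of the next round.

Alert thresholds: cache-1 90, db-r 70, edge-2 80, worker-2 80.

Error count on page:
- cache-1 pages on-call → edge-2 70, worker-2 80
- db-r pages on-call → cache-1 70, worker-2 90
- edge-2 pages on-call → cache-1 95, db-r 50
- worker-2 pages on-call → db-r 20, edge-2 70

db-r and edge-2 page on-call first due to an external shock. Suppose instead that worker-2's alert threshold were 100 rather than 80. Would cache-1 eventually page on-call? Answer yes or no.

With worker-2's alert threshold at 100:
Round 1 — db-r, edge-2 page on-call (initial).
  cache-1: +70+95 → 165 ≥ 90
  worker-2: +90 → 90 < 100
Round 2 — cache-1 pages on-call.
  worker-2: +80 → 170 ≥ 100
Round 3 — worker-2 pages on-call.
No further pages.

yes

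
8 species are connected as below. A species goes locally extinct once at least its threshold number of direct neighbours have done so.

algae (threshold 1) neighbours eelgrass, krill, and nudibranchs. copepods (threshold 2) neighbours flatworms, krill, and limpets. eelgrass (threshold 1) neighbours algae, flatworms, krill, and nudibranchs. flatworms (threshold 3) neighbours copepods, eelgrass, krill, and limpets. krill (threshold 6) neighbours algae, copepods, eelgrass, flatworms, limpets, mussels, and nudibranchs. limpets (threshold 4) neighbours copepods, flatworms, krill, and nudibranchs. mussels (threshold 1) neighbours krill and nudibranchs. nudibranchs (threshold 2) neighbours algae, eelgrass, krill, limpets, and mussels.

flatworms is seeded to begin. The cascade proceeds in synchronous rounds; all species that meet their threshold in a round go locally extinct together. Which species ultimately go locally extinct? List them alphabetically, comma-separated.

Round 1 — flatworms goes locally extinct (initial).
Round 2 — checking thresholds:
  copepods: 1 of 3 neighbours < 2, below threshold.
  eelgrass: 1 of 4 neighbours ≥ 1, goes locally extinct.
  krill: 1 of 7 neighbours < 6, below threshold.
  limpets: 1 of 4 neighbours < 4, below threshold.
Round 3 — checking thresholds:
  algae: 1 of 3 neighbours ≥ 1, goes locally extinct.
  copepods: 1 of 3 neighbours < 2, below threshold.
  krill: 2 of 7 neighbours < 6, below threshold.
  limpets: 1 of 4 neighbours < 4, below threshold.
  nudibranchs: 1 of 5 neighbours < 2, below threshold.
Round 4 — checking thresholds:
  copepods: 1 of 3 neighbours < 2, below threshold.
  krill: 3 of 7 neighbours < 6, below threshold.
  limpets: 1 of 4 neighbours < 4, below threshold.
  nudibranchs: 2 of 5 neighbours ≥ 2, goes locally extinct.
Round 5 — checking thresholds:
  copepods: 1 of 3 neighbours < 2, below threshold.
  krill: 4 of 7 neighbours < 6, below threshold.
  limpets: 2 of 4 neighbours < 4, below threshold.
  mussels: 1 of 2 neighbours ≥ 1, goes locally extinct.
Round 6 — no new extinctions; cascade stops.

algae, eelgrass, flatworms, mussels, nudibranchs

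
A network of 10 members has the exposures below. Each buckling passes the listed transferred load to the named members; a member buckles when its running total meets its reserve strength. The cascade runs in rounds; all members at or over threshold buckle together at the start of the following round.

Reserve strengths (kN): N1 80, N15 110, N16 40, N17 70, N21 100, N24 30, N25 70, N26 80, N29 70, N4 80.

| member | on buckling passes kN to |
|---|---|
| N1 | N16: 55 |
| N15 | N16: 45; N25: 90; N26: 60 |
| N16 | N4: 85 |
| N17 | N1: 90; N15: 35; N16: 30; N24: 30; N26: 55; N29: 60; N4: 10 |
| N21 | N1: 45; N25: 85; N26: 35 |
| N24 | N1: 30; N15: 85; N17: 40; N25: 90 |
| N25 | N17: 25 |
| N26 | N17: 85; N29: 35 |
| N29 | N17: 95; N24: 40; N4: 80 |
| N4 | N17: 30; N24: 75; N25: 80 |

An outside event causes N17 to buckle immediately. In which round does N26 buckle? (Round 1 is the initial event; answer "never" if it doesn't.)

4

Round 1 — N17 buckles (initial).
  N1: +90 → 90 ≥ 80
  N15: +35 → 35 < 110
  N16: +30 → 30 < 40
  N24: +30 → 30 ≥ 30
  N26: +55 → 55 < 80
  N29: +60 → 60 < 70
  N4: +10 → 10 < 80
Round 2 — N1, N24 buckle.
  N15: +85 → 120 ≥ 110
  N16: +55 → 85 ≥ 40
  N25: +90 → 90 ≥ 70
Round 3 — N15, N16, N25 buckle.
  N26: +60 → 115 ≥ 80
  N4: +85 → 95 ≥ 80
Round 4 — N26, N4 buckle.
  N29: +35 → 95 ≥ 70
Round 5 — N29 buckles.
No further bucklings.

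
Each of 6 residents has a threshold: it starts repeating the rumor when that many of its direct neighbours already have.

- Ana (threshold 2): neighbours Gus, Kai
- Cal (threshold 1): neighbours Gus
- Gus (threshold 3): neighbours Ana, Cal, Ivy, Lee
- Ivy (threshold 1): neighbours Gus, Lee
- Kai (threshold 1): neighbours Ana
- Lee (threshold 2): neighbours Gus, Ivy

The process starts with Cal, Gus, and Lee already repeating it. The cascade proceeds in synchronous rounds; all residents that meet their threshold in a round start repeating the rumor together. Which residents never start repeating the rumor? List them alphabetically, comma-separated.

Round 1 — Cal, Gus, Lee start repeating the rumor (initial).
Round 2 — checking thresholds:
  Ana: 1 of 2 neighbours < 2, below threshold.
  Ivy: 2 of 2 neighbours ≥ 1, starts repeating the rumor.
Round 3 — no new spreads; cascade stops.

Ana, Kai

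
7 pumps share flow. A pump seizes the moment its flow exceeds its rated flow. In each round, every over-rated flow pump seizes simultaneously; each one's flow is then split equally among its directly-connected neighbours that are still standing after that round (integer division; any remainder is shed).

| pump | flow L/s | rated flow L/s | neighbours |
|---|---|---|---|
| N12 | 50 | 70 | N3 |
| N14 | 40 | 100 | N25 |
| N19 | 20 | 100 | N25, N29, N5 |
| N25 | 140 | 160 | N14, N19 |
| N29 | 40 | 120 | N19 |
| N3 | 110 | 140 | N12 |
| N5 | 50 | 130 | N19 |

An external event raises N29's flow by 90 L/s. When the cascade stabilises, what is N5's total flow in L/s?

125

Round 1 — N29 at 130 > 120. N29 seizes.
  N29 sheds 130 L/s to N19: 130 each.
    N19: 20+130 = 150 > 100
Round 2 — N19 seizes.
  N19 sheds 150 L/s to N25, N5: 75 each.
    N25: 140+75 = 215 > 160
    N5: 50+75 = 125 ≤ 130
Round 3 — N25 seizes.
  N25 sheds 215 L/s to N14: 215 each.
    N14: 40+215 = 255 > 100
Round 4 — N14 seizes.
  N14 sheds 255 L/s: no online neighbours, lost.
No further seizures.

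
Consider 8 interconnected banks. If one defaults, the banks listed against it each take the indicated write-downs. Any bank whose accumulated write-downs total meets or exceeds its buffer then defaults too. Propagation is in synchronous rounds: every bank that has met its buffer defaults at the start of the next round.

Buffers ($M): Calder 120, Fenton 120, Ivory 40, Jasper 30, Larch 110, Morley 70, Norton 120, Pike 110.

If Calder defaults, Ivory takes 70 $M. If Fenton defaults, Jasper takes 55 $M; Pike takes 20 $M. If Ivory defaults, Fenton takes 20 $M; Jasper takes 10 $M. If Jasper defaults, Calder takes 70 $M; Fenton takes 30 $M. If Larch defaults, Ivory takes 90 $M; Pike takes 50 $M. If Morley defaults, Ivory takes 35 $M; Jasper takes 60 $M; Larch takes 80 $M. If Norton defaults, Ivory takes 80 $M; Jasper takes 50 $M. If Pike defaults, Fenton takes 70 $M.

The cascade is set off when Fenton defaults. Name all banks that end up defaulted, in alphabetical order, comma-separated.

Fenton, Jasper

Round 1 — Fenton defaults (initial).
  Jasper: +55 → 55 ≥ 30
  Pike: +20 → 20 < 110
Round 2 — Jasper defaults.
  Calder: +70 → 70 < 120
No further defaults.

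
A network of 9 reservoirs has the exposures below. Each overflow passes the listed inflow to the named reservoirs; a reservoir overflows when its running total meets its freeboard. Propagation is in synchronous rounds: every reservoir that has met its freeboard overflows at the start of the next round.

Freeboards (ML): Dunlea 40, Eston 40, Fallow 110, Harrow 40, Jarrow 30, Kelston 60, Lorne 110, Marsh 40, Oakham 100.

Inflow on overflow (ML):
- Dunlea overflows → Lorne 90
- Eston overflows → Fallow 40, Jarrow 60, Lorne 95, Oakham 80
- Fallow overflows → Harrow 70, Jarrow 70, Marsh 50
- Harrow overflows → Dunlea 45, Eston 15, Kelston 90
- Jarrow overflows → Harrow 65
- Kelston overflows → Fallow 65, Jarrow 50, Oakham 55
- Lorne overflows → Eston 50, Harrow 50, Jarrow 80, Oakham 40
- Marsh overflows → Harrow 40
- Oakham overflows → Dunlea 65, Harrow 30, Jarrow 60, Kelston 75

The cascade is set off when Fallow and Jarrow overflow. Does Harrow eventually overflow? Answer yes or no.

yes

Round 1 — Fallow, Jarrow overflow (initial).
  Harrow: +70+65 → 135 ≥ 40
  Marsh: +50 → 50 ≥ 40
Round 2 — Harrow, Marsh overflow.
  Dunlea: +45 → 45 ≥ 40
  Eston: +15 → 15 < 40
  Kelston: +90 → 90 ≥ 60
Round 3 — Dunlea, Kelston overflow.
  Lorne: +90 → 90 < 110
  Oakham: +55 → 55 < 100
No further overflows.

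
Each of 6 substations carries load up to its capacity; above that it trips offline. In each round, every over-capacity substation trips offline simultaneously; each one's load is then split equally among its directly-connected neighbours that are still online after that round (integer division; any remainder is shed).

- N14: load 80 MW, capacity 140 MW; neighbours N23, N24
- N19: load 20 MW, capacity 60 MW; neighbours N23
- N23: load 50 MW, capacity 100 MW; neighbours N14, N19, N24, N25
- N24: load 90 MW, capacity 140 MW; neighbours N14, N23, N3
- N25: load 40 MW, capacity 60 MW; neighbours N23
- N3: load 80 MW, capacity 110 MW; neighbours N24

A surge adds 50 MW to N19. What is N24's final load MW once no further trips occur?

Round 1 — N19 at 70 > 60. N19 trips offline.
  N19 sheds 70 MW to N23: 70 each.
    N23: 50+70 = 120 > 100
Round 2 — N23 trips offline.
  N23 sheds 120 MW to N14, N24, N25: 40 each.
    N14: 80+40 = 120 ≤ 140
    N24: 90+40 = 130 ≤ 140
    N25: 40+40 = 80 > 60
Round 3 — N25 trips offline.
  N25 sheds 80 MW: no online neighbours, lost.
No further trips.

130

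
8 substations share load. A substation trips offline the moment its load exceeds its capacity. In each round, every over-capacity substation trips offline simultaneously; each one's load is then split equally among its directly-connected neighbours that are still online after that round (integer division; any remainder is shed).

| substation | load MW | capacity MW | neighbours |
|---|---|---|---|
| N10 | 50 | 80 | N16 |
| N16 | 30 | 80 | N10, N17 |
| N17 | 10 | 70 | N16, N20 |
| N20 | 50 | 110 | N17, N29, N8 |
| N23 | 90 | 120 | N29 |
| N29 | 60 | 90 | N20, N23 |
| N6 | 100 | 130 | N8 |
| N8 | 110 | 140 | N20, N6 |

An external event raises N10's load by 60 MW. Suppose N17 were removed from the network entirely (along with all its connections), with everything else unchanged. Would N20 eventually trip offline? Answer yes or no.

no

With N17 removed:
Round 1 — N10 at 110 > 80. N10 trips offline.
  N10 sheds 110 MW to N16: 110 each.
    N16: 30+110 = 140 > 80
Round 2 — N16 trips offline.
  N16 sheds 140 MW: no online neighbours, lost.
No further trips.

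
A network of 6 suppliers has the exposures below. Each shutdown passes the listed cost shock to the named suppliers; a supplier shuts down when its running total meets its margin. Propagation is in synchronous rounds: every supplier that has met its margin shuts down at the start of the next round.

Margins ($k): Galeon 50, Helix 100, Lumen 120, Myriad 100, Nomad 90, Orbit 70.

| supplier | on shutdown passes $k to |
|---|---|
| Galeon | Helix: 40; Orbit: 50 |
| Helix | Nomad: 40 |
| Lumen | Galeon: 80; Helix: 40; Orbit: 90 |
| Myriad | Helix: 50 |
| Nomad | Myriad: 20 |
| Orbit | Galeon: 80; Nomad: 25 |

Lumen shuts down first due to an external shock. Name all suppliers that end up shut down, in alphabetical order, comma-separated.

Galeon, Lumen, Orbit

Round 1 — Lumen shuts down (initial).
  Galeon: +80 → 80 ≥ 50
  Helix: +40 → 40 < 100
  Orbit: +90 → 90 ≥ 70
Round 2 — Galeon, Orbit shut down.
  Helix: +40 → 80 < 100
  Nomad: +25 → 25 < 90
No further shutdowns.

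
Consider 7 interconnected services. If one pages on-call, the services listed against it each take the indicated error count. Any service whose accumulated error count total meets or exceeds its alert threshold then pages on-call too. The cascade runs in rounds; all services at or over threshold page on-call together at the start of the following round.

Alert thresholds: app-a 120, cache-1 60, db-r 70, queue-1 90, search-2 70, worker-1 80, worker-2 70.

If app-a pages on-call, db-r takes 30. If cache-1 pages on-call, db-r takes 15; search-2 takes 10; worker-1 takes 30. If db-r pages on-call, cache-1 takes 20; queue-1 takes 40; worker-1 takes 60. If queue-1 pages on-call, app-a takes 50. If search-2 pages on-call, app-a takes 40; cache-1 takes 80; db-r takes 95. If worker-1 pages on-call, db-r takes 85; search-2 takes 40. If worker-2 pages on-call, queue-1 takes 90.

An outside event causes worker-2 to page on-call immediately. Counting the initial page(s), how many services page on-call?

Round 1 — worker-2 pages on-call (initial).
  queue-1: +90 → 90 ≥ 90
Round 2 — queue-1 pages on-call.
  app-a: +50 → 50 < 120
No further pages.

2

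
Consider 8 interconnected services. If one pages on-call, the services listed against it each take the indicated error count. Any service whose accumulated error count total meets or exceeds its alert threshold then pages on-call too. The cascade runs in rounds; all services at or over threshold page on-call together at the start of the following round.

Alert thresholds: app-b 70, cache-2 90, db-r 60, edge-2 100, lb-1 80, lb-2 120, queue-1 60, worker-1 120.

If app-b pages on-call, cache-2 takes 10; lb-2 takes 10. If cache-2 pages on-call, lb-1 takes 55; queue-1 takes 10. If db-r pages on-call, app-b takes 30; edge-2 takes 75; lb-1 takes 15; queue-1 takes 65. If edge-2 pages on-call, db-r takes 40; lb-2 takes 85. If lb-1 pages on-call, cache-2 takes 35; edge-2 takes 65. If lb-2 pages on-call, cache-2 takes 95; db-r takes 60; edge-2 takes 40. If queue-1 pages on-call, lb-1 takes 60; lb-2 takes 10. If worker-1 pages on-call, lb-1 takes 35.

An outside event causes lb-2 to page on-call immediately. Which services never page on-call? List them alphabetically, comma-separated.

app-b, worker-1

Round 1 — lb-2 pages on-call (initial).
  cache-2: +95 → 95 ≥ 90
  db-r: +60 → 60 ≥ 60
  edge-2: +40 → 40 < 100
Round 2 — cache-2, db-r page on-call.
  app-b: +30 → 30 < 70
  edge-2: +75 → 115 ≥ 100
  lb-1: +55+15 → 70 < 80
  queue-1: +10+65 → 75 ≥ 60
Round 3 — edge-2, queue-1 page on-call.
  lb-1: +60 → 130 ≥ 80
Round 4 — lb-1 pages on-call.
No further pages.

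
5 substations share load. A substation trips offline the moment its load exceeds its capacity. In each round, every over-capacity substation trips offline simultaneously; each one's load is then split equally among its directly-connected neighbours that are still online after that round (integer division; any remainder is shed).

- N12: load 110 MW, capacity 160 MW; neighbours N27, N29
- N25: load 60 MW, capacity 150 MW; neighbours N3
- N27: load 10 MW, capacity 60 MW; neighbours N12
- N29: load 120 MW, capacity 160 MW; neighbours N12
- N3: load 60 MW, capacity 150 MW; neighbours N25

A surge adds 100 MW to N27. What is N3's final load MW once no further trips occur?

Round 1 — N27 at 110 > 60. N27 trips offline.
  N27 sheds 110 MW to N12: 110 each.
    N12: 110+110 = 220 > 160
Round 2 — N12 trips offline.
  N12 sheds 220 MW to N29: 220 each.
    N29: 120+220 = 340 > 160
Round 3 — N29 trips offline.
  N29 sheds 340 MW: no online neighbours, lost.
No further trips.

60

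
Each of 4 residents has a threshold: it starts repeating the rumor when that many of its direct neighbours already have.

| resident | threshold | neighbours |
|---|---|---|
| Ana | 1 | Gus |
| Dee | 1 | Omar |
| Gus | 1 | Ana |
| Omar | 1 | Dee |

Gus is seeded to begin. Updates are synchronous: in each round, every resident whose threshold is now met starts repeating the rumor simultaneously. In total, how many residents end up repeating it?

Round 1 — Gus starts repeating the rumor (initial).
Round 2 — checking thresholds:
  Ana: 1 of 1 neighbours ≥ 1, starts repeating the rumor.
Round 3 — no new spreads; cascade stops.

2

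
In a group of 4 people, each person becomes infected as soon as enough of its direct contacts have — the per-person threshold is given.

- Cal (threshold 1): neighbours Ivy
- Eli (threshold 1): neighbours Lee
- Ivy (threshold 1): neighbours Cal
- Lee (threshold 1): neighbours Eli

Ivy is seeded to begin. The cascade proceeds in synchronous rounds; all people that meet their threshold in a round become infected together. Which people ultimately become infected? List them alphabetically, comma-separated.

Round 1 — Ivy becomes infected (initial).
Round 2 — checking thresholds:
  Cal: 1 of 1 neighbours ≥ 1, becomes infected.
Round 3 — no new infections; cascade stops.

Cal, Ivy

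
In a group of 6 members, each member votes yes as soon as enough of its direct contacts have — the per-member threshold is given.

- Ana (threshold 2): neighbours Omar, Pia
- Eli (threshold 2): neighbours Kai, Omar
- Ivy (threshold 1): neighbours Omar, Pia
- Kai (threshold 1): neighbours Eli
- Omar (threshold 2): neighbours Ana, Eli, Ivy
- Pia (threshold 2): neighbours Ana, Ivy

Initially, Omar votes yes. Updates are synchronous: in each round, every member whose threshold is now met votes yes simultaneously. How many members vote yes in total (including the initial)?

Round 1 — Omar votes yes (initial).
Round 2 — checking thresholds:
  Ana: 1 of 2 neighbours < 2, holds.
  Eli: 1 of 2 neighbours < 2, holds.
  Ivy: 1 of 2 neighbours ≥ 1, votes yes.
Round 3 — no new yes votes; cascade stops.

2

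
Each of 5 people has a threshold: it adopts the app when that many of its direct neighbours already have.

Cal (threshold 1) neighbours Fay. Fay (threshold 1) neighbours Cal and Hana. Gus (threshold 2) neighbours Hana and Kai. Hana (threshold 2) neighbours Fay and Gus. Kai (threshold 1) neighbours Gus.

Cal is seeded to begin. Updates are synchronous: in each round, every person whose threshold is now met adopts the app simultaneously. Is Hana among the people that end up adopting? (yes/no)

Round 1 — Cal adopts the app (initial).
Round 2 — checking thresholds:
  Fay: 1 of 2 neighbours ≥ 1, adopts the app.
Round 3 — no new adoptions; cascade stops.

no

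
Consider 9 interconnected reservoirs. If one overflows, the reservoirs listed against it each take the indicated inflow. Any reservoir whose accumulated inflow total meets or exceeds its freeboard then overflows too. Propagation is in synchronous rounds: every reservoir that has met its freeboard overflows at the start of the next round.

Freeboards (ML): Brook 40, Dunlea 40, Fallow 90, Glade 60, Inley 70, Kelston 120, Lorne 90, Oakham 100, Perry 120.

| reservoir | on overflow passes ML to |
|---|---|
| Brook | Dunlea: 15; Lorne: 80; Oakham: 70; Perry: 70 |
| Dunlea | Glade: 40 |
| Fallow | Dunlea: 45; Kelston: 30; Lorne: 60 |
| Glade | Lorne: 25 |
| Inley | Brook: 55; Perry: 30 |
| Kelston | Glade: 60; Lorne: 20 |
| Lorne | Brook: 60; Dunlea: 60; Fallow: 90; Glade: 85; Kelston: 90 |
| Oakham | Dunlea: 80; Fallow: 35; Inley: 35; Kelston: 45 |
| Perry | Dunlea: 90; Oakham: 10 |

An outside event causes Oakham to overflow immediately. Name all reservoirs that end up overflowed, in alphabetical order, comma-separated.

Round 1 — Oakham overflows (initial).
  Dunlea: +80 → 80 ≥ 40
  Fallow: +35 → 35 < 90
  Inley: +35 → 35 < 70
  Kelston: +45 → 45 < 120
Round 2 — Dunlea overflows.
  Glade: +40 → 40 < 60
No further overflows.

Dunlea, Oakham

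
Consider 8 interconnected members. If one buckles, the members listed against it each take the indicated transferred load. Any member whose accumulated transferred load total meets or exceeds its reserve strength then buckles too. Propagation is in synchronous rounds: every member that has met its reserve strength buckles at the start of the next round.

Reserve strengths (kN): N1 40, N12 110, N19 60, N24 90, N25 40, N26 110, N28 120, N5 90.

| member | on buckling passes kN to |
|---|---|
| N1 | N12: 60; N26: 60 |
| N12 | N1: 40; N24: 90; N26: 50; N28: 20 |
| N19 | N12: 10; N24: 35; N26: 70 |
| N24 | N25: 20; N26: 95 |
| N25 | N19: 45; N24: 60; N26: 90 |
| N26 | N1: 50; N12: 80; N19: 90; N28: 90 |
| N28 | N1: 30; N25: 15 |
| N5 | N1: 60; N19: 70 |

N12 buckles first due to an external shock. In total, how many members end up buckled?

Round 1 — N12 buckles (initial).
  N1: +40 → 40 ≥ 40
  N24: +90 → 90 ≥ 90
  N26: +50 → 50 < 110
  N28: +20 → 20 < 120
Round 2 — N1, N24 buckle.
  N25: +20 → 20 < 40
  N26: +60+95 → 205 ≥ 110
Round 3 — N26 buckles.
  N19: +90 → 90 ≥ 60
  N28: +90 → 110 < 120
Round 4 — N19 buckles.
No further bucklings.

5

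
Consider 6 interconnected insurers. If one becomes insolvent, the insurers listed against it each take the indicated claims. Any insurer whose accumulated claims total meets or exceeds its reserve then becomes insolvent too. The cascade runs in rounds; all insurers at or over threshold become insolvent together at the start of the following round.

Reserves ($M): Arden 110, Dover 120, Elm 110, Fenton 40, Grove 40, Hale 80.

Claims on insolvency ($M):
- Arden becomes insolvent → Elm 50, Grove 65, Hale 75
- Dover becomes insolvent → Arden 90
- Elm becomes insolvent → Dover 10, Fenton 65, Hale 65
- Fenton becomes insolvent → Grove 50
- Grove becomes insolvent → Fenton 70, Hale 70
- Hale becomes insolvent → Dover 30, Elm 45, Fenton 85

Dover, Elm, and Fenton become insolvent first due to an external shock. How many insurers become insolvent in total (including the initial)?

Round 1 — Dover, Elm, Fenton become insolvent (initial).
  Arden: +90 → 90 < 110
  Grove: +50 → 50 ≥ 40
  Hale: +65 → 65 < 80
Round 2 — Grove becomes insolvent.
  Hale: +70 → 135 ≥ 80
Round 3 — Hale becomes insolvent.
No further insolvencies.

5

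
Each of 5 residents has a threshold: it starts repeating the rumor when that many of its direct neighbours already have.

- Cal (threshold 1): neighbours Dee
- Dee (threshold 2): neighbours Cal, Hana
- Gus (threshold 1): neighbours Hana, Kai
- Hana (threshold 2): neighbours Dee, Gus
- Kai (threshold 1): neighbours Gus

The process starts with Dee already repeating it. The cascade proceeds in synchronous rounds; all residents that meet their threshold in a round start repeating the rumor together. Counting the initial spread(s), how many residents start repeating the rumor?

Round 1 — Dee starts repeating the rumor (initial).
Round 2 — checking thresholds:
  Cal: 1 of 1 neighbours ≥ 1, starts repeating the rumor.
  Hana: 1 of 2 neighbours < 2, not yet.
Round 3 — no new spreads; cascade stops.

2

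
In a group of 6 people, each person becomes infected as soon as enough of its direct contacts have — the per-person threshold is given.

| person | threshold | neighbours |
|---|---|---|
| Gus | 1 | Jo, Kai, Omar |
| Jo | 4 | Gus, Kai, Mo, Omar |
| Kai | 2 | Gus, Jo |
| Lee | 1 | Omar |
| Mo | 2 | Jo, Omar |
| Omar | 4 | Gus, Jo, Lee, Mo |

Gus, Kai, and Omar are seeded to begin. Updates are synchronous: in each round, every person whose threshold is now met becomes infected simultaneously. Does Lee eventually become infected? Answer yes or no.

yes

Round 1 — Gus, Kai, Omar become infected (initial).
Round 2 — checking thresholds:
  Jo: 3 of 4 neighbours < 4, not yet.
  Lee: 1 of 1 neighbours ≥ 1, becomes infected.
  Mo: 1 of 2 neighbours < 2, not yet.
Round 3 — no new infections; cascade stops.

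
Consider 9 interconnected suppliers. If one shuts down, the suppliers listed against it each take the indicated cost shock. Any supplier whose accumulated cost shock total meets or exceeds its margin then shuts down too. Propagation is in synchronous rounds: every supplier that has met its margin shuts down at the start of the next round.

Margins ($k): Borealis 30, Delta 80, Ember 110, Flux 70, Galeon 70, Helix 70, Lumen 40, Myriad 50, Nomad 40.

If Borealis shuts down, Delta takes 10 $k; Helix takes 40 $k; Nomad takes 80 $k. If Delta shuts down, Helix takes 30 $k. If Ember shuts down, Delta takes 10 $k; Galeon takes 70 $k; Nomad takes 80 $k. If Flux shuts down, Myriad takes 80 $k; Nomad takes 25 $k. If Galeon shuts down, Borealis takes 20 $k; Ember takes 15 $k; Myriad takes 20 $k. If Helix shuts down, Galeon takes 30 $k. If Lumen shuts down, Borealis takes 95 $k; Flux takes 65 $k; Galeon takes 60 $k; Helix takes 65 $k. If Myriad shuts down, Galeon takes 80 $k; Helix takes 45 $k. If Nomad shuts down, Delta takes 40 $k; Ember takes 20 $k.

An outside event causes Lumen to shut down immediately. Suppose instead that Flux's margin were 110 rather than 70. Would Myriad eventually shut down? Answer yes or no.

With Flux's margin at 110:
Round 1 — Lumen shuts down (initial).
  Borealis: +95 → 95 ≥ 30
  Flux: +65 → 65 < 110
  Galeon: +60 → 60 < 70
  Helix: +65 → 65 < 70
Round 2 — Borealis shuts down.
  Delta: +10 → 10 < 80
  Helix: +40 → 105 ≥ 70
  Nomad: +80 → 80 ≥ 40
Round 3 — Helix, Nomad shut down.
  Delta: +40 → 50 < 80
  Ember: +20 → 20 < 110
  Galeon: +30 → 90 ≥ 70
Round 4 — Galeon shuts down.
  Ember: +15 → 35 < 110
  Myriad: +20 → 20 < 50
No further shutdowns.

no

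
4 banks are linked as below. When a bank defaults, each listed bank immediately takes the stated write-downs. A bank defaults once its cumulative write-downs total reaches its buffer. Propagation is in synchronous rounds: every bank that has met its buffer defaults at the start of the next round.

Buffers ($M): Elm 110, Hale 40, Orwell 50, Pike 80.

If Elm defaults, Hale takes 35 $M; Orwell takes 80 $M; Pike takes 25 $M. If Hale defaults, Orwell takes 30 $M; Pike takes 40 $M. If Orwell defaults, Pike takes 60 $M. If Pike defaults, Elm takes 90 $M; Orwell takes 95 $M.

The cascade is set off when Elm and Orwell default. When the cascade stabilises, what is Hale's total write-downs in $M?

Round 1 — Elm, Orwell default (initial).
  Hale: +35 → 35 < 40
  Pike: +25+60 → 85 ≥ 80
Round 2 — Pike defaults.
No further defaults.

35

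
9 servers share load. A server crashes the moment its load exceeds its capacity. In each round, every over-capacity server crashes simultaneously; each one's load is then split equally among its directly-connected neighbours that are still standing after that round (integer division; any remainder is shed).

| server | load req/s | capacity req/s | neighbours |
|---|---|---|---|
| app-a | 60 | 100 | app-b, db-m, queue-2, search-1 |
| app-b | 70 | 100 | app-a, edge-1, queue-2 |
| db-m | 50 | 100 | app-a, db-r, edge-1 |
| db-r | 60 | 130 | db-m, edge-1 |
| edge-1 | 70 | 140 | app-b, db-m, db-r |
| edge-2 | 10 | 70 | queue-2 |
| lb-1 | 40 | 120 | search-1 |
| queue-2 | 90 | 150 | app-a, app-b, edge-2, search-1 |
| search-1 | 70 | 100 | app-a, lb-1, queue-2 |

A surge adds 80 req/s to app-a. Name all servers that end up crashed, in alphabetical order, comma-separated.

Round 1 — app-a at 140 > 100. app-a crashes.
  app-a sheds 140 req/s to app-b, db-m, queue-2, search-1: 35 each.
    app-b: 70+35 = 105 > 100
    db-m: 50+35 = 85 ≤ 100
    queue-2: 90+35 = 125 ≤ 150
    search-1: 70+35 = 105 > 100
Round 2 — app-b, search-1 crash.
  app-b sheds 105 req/s to edge-1, queue-2: 52 each (1 lost).
    edge-1: 70+52 = 122 ≤ 140
    queue-2: 125+52 = 177 > 150
  search-1 sheds 105 req/s to lb-1, queue-2: 52 each (1 lost).
    lb-1: 40+52 = 92 ≤ 120
    queue-2: 177+52 = 229 > 150
Round 3 — queue-2 crashes.
  queue-2 sheds 229 req/s to edge-2: 229 each.
    edge-2: 10+229 = 239 > 70
Round 4 — edge-2 crashes.
  edge-2 sheds 239 req/s: no online neighbours, lost.
No further crashes.

app-a, app-b, edge-2, queue-2, search-1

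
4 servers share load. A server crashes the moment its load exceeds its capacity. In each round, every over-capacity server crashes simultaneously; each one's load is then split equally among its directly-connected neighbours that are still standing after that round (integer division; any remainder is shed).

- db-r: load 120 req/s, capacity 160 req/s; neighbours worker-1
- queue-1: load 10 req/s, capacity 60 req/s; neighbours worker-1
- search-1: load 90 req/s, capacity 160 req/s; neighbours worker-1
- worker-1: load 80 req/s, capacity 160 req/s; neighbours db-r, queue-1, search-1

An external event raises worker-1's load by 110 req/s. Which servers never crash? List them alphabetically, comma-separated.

Round 1 — worker-1 at 190 > 160. worker-1 crashes.
  worker-1 sheds 190 req/s to db-r, queue-1, search-1: 63 each (1 lost).
    db-r: 120+63 = 183 > 160
    queue-1: 10+63 = 73 > 60
    search-1: 90+63 = 153 ≤ 160
Round 2 — db-r, queue-1 crash.
  db-r sheds 183 req/s: no online neighbours, lost.
  queue-1 sheds 73 req/s: no online neighbours, lost.
No further crashes.

search-1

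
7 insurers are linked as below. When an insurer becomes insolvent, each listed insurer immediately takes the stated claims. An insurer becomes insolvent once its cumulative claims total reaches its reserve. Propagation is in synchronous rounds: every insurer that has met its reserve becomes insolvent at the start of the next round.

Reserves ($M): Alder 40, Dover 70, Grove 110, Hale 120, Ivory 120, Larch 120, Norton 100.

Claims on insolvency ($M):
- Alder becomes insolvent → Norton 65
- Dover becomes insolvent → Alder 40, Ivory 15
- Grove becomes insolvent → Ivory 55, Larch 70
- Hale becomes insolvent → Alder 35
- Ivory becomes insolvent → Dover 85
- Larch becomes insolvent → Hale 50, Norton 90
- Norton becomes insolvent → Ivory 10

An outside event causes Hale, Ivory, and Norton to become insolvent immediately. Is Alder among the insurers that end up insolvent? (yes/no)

Round 1 — Hale, Ivory, Norton become insolvent (initial).
  Alder: +35 → 35 < 40
  Dover: +85 → 85 ≥ 70
Round 2 — Dover becomes insolvent.
  Alder: +40 → 75 ≥ 40
Round 3 — Alder becomes insolvent.
No further insolvencies.

yes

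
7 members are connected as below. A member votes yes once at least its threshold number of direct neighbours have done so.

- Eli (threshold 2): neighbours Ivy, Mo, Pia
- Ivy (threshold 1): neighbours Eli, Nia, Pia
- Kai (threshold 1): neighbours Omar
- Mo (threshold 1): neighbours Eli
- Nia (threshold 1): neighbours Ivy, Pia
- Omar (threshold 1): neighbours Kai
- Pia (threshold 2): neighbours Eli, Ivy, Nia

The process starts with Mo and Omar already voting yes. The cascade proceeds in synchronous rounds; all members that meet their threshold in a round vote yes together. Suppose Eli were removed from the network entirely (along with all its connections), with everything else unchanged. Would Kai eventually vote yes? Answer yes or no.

yes

With Eli removed:
Round 1 — Mo, Omar vote yes (initial).
Round 2 — checking thresholds:
  Kai: 1 of 1 neighbours ≥ 1, votes yes.
Round 3 — no new yes votes; cascade stops.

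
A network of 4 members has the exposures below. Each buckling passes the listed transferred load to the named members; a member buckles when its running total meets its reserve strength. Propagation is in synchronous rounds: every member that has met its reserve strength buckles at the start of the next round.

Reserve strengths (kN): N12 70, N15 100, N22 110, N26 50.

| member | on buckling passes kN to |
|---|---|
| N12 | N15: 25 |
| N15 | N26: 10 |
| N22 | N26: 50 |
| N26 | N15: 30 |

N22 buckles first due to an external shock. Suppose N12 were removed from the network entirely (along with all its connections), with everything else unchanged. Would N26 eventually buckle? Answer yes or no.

With N12 removed:
Round 1 — N22 buckles (initial).
  N26: +50 → 50 ≥ 50
Round 2 — N26 buckles.
  N15: +30 → 30 < 100
No further bucklings.

yes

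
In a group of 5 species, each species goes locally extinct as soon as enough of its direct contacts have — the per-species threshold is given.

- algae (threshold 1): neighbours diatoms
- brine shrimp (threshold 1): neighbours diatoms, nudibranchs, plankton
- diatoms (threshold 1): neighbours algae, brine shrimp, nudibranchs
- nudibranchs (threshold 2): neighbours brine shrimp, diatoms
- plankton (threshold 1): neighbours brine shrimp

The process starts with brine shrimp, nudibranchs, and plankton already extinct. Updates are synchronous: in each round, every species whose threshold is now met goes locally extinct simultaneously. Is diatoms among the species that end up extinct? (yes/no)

yes

Round 1 — brine shrimp, nudibranchs, plankton go locally extinct (initial).
Round 2 — checking thresholds:
  diatoms: 2 of 3 neighbours ≥ 1, goes locally extinct.
Round 3 — checking thresholds:
  algae: 1 of 1 neighbours ≥ 1, goes locally extinct.
Round 4 — no new extinctions; cascade stops.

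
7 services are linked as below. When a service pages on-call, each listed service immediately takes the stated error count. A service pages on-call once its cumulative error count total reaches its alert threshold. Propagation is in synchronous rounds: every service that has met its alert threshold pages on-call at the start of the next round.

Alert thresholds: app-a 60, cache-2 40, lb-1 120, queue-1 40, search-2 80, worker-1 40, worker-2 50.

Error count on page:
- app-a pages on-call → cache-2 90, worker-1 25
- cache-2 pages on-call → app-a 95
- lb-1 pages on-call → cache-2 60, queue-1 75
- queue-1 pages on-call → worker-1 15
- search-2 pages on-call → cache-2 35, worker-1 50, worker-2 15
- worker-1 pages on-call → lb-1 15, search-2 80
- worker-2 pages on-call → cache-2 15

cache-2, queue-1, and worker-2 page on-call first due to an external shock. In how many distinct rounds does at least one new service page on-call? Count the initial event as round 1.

4

Round 1 — cache-2, queue-1, worker-2 page on-call (initial).
  app-a: +95 → 95 ≥ 60
  worker-1: +15 → 15 < 40
Round 2 — app-a pages on-call.
  worker-1: +25 → 40 ≥ 40
Round 3 — worker-1 pages on-call.
  lb-1: +15 → 15 < 120
  search-2: +80 → 80 ≥ 80
Round 4 — search-2 pages on-call.
No further pages.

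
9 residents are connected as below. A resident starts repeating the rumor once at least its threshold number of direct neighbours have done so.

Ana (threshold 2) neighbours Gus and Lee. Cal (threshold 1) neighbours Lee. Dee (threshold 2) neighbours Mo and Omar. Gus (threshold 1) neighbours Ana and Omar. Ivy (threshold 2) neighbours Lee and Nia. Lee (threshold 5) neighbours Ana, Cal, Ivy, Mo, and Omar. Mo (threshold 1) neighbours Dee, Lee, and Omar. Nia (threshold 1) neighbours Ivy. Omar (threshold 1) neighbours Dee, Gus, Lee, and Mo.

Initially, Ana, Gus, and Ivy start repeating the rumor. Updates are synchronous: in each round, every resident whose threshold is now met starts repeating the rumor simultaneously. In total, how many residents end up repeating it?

Round 1 — Ana, Gus, Ivy start repeating the rumor (initial).
Round 2 — checking thresholds:
  Lee: 2 of 5 neighbours < 5, holds.
  Nia: 1 of 1 neighbours ≥ 1, starts repeating the rumor.
  Omar: 1 of 4 neighbours ≥ 1, starts repeating the rumor.
Round 3 — checking thresholds:
  Dee: 1 of 2 neighbours < 2, holds.
  Lee: 3 of 5 neighbours < 5, holds.
  Mo: 1 of 3 neighbours ≥ 1, starts repeating the rumor.
Round 4 — checking thresholds:
  Dee: 2 of 2 neighbours ≥ 2, starts repeating the rumor.
  Lee: 4 of 5 neighbours < 5, holds.
Round 5 — no new spreads; cascade stops.

7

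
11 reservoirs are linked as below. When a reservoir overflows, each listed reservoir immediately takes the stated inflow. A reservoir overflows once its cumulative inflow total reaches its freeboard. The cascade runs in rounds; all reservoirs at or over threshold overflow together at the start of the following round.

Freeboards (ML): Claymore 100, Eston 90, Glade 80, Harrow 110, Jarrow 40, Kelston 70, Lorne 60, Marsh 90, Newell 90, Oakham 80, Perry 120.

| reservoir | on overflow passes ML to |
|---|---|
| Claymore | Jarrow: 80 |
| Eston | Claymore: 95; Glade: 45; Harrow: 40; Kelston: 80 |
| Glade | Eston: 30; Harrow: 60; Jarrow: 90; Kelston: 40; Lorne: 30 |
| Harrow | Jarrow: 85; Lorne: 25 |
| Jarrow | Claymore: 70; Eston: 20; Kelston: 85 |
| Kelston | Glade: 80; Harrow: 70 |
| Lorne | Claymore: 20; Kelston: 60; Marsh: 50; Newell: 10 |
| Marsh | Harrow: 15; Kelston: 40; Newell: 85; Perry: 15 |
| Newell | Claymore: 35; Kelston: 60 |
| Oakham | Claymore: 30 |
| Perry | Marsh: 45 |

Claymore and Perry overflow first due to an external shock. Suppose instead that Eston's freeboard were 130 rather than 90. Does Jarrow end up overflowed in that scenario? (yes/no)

With Eston's freeboard at 130:
Round 1 — Claymore, Perry overflow (initial).
  Jarrow: +80 → 80 ≥ 40
  Marsh: +45 → 45 < 90
Round 2 — Jarrow overflows.
  Eston: +20 → 20 < 130
  Kelston: +85 → 85 ≥ 70
Round 3 — Kelston overflows.
  Glade: +80 → 80 ≥ 80
  Harrow: +70 → 70 < 110
Round 4 — Glade overflows.
  Eston: +30 → 50 < 130
  Harrow: +60 → 130 ≥ 110
  Lorne: +30 → 30 < 60
Round 5 — Harrow overflows.
  Lorne: +25 → 55 < 60
No further overflows.

yes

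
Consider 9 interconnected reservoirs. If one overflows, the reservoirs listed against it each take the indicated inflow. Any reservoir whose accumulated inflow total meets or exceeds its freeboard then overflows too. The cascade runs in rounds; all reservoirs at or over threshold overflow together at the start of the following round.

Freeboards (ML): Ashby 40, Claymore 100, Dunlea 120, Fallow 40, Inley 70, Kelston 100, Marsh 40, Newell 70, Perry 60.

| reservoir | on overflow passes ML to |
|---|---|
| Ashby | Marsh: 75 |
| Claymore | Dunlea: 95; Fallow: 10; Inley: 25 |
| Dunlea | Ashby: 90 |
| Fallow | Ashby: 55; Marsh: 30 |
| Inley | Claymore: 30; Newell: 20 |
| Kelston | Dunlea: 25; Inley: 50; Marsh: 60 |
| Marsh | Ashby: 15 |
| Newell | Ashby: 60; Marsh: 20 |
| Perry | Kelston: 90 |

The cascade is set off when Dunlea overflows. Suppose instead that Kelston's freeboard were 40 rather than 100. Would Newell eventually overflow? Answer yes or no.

no

With Kelston's freeboard at 40:
Round 1 — Dunlea overflows (initial).
  Ashby: +90 → 90 ≥ 40
Round 2 — Ashby overflows.
  Marsh: +75 → 75 ≥ 40
Round 3 — Marsh overflows.
No further overflows.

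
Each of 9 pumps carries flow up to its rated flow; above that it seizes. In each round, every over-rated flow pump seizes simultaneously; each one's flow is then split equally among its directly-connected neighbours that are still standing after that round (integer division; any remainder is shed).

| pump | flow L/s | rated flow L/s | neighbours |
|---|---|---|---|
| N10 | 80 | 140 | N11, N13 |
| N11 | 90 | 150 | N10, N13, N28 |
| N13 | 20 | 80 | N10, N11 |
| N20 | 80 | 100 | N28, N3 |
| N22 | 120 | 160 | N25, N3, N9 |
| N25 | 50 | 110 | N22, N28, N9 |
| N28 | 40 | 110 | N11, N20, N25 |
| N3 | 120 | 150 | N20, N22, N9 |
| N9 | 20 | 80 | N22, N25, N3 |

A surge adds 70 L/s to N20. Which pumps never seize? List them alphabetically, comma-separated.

N10, N11, N13

Round 1 — N20 at 150 > 100. N20 seizes.
  N20 sheds 150 L/s to N28, N3: 75 each.
    N28: 40+75 = 115 > 110
    N3: 120+75 = 195 > 150
Round 2 — N28, N3 seize.
  N28 sheds 115 L/s to N11, N25: 57 each (1 lost).
    N11: 90+57 = 147 ≤ 150
    N25: 50+57 = 107 ≤ 110
  N3 sheds 195 L/s to N22, N9: 97 each (1 lost).
    N22: 120+97 = 217 > 160
    N9: 20+97 = 117 > 80
Round 3 — N22, N9 seize.
  N22 sheds 217 L/s to N25: 217 each.
    N25: 107+217 = 324 > 110
  N9 sheds 117 L/s to N25: 117 each.
    N25: 324+117 = 441 > 110
Round 4 — N25 seizes.
  N25 sheds 441 L/s: no online neighbours, lost.
No further seizures.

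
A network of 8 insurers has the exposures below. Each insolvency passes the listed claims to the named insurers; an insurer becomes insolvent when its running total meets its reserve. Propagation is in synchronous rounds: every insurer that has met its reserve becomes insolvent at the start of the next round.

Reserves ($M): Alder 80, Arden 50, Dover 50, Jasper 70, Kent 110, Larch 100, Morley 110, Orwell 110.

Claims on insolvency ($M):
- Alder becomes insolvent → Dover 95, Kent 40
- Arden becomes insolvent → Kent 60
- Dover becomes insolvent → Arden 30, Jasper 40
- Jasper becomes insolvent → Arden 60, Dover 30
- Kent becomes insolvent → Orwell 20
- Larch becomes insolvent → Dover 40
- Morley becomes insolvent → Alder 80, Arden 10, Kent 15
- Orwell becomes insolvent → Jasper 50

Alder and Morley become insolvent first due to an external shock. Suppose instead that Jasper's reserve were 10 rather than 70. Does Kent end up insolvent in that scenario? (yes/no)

yes

With Jasper's reserve at 10:
Round 1 — Alder, Morley become insolvent (initial).
  Arden: +10 → 10 < 50
  Dover: +95 → 95 ≥ 50
  Kent: +40+15 → 55 < 110
Round 2 — Dover becomes insolvent.
  Arden: +30 → 40 < 50
  Jasper: +40 → 40 ≥ 10
Round 3 — Jasper becomes insolvent.
  Arden: +60 → 100 ≥ 50
Round 4 — Arden becomes insolvent.
  Kent: +60 → 115 ≥ 110
Round 5 — Kent becomes insolvent.
  Orwell: +20 → 20 < 110
No further insolvencies.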